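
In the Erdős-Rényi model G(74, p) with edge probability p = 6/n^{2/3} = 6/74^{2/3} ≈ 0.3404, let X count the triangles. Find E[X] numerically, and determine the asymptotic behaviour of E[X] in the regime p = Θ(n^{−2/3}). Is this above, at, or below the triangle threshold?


Number of potential triangles: C(74, 3) = 64824.
Each occurs with probability p³ ≈ (0.3404)³ ≈ 3.944485e-02.
By linearity: E[X] = C(74, 3)·p³ ≈ 64824 · 3.944485e-02 ≈ 2556.9730.
Since α = 2/3 < 1, p = c/n^{2/3} ≫ 1/n is above the triangle threshold p ~ 1/n. Asymptotically E[X] ~ (c³/6)·n^{3(1−α)} = (6³/6)·n^{1} → ∞; triangles are abundant w.h.p.

E[X] ≈ 2556.9730; in regime p = Θ(1/n^{2/3}) E[X] diverges (above the triangle threshold p ~ 1/n).


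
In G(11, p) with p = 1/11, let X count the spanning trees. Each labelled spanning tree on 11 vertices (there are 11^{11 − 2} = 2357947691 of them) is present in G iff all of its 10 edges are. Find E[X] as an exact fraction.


K_11 has 11^{11 − 2} = 2357947691 labelled spanning trees.
For each such spanning tree H, let X_H = 1 if all 10 edges of H are present in G. Then P[X_H = 1] = p^{10} = (1/11)^{10} = 1/25937424601.
Summing the indicators: E[X] = Σ_H E[X_H] = 2357947691 · p^{10} = 2357947691 · 1/25937424601 = 1/11.
Numerically: E[X] ≈ 0.09091.

E[X] = 2357947691 · (1/11)^{10} = 1/11 ≈ 0.09091.


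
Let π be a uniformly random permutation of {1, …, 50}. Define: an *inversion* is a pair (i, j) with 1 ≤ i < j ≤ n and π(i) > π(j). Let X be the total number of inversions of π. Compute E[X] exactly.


Write X = Σ X_I over the C(50, 2) = 1225 pairs i < j, with X_I the indicator of one inversion.
There are 1225 indicators.
For each fixed pair i < j, the values π(i) and π(j) are two distinct elements of {1, …, 50} in uniformly random order; by symmetry P[π(i) > π(j)] = 1/2.
By linearity: E[X] = 1225 · (1/2) = C(50, 2) · (1/2) = 1225/2 = 1225/2 ≈ 612.5000.

E[X] = 1225/2 = 612.5000.


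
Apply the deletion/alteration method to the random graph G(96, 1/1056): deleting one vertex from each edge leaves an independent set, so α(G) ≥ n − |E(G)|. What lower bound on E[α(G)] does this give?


E[|E(G)|] = C(96, 2)·p = 4560 · (1/1056) = 95/22.
E[α(G)] ≥ n − E[|E(G)|] = 96 − 95/22 = 2017/22.
Numerically: ≈ 91.6818.
(This is only a lower bound; the true E[α(G)] may be larger.)

E[α(G)] ≥ 2017/22 ≈ 91.6818.


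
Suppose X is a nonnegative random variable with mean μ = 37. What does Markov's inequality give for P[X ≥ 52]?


μ = E[X] = 37, a = 52.
Markov: P[X ≥ 52] ≤ μ/a = (37)/52 = 37/52.
Numerically: ≈ 0.7115.
(Since a = 52 > μ = 37.0000, the bound 37/52 is < 1 and informative.)

P[X ≥ 52] ≤ 37/52 ≈ 0.7115.


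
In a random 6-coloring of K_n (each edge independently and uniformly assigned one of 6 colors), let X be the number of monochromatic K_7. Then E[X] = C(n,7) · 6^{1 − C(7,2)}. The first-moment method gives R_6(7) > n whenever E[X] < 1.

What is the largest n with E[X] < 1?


We need C(n, 7) · 6^{1 − 21} < 1, i.e. C(n, 7) < 6^{21 − 1} = 3656158440062976.
Check values of n near the boundary:
  n = 567: C(567, 7) = 3601671315933933; 3601671315933933 < 3656158440062976? YES
  n = 568: C(568, 7) = 3646611956239704; 3646611956239704 < 3656158440062976? YES
  n = 569: C(569, 7) = 3692032389858348; 3692032389858348 < 3656158440062976? NO
The largest n with C(n, 7) < 3656158440062976 is n = 568 (where E[X] = 16882462760369/16926659444736 ≈ 0.997). Hence R_6(7) > 568, i.e. R_6(7) ≥ 569.

Largest n = 568; hence R_6(7) > 568.


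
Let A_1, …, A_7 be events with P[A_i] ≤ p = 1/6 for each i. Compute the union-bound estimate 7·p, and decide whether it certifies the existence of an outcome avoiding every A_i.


Union bound: P[∪_{i=1}^{7} A_i] ≤ Σ_i P[A_i] ≤ 7·p = 7·(1/6) = 7/6.
Numerically: 7/6 ≈ 1.1667.
Is 7/6 < 1? NO.
Since the bound 7/6 is ≥ 1, the union bound is uninformative here; it does NOT by itself certify existence.

7·p = 7/6 ≈ 1.1667; existence NOT certified by the union bound.


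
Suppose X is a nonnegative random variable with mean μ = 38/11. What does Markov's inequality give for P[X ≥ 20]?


μ = E[X] = 38/11, a = 20.
Markov: P[X ≥ 20] ≤ μ/a = (38/11)/20 = 19/110.
Numerically: ≈ 0.173.
(Since a = 20 > μ = 3.455, the bound 19/110 is < 1 and informative.)

P[X ≥ 20] ≤ 19/110 ≈ 0.173.


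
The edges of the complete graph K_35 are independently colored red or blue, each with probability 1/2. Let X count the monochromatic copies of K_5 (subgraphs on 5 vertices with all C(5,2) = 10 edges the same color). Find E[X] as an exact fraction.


Let X = Σ_S X_S over the C(35, 5) = 324632 subsets S of size 5, where X_S = 1 if the K_5 on S is monochromatic.
For a fixed S, the K_5 on S has C(5, 2) = 10 edges. P[all 10 edges red] = (1/2)^10, and likewise for blue, so P[monochromatic] = 2·(1/2)^10 = 2^{1 − 10} = 1/512.
By linearity: E[X] = C(35, 5) · 2^{1 − 10} = 324632 · 1/512 = 40579/64.
Numerically: E[X] ≈ 634.04688.

E[X] = C(35,5)·2^(1−C(5,2)) = 40579/64 ≈ 634.04688.


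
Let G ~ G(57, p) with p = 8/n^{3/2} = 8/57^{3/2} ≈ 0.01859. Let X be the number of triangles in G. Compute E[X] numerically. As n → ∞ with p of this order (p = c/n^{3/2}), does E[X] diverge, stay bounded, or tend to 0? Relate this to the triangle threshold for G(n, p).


Number of potential triangles: C(57, 3) = 29260.
Each occurs with probability p³ ≈ (0.01859)³ ≈ 6.424408e-06.
By linearity: E[X] = C(57, 3)·p³ ≈ 29260 · 6.424408e-06 ≈ 0.1880.
Since α = 3/2 > 1, p = c/n^{3/2} = o(1/n) is below the triangle threshold p ~ 1/n. Asymptotically E[X] ~ (c³/6)·n^{3(1−α)} = (8³/6)·n^{-1.5} → 0, so by Markov's inequality G has no triangles w.h.p.

E[X] ≈ 0.1880; in regime p = Θ(1/n^{3/2}) E[X] tends to 0 (below the triangle threshold p ~ 1/n).


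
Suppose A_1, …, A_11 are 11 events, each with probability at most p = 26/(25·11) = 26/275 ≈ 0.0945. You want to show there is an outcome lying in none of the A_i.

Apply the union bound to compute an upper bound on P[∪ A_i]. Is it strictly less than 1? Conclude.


Union bound: P[∪_{i=1}^{11} A_i] ≤ Σ_i P[A_i] ≤ 11·p = 11·(26/275) = 26/25.
Numerically: 26/25 ≈ 1.0400.
Is 26/25 < 1? NO.
Since the bound 26/25 is ≥ 1, the union bound is uninformative here; it does NOT by itself certify existence.

11·p = 26/25 ≈ 1.0400; existence NOT certified by the union bound.


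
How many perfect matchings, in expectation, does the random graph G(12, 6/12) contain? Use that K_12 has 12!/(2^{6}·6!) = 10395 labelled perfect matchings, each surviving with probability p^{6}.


K_12 has 12!/(2^{6}·6!) = 10395 labelled perfect matchings.
For each such perfect matching H, let X_H = 1 if all 6 edges of H are present in G. Then P[X_H = 1] = p^{6} = (1/2)^{6} = 1/64.
By linearity of expectation: E[X] = Σ_H E[X_H] = 10395 · p^{6} = 10395 · 1/64 = 10395/64.
Numerically: E[X] ≈ 162.

E[X] = 10395 · (1/2)^{6} = 10395/64 ≈ 162.


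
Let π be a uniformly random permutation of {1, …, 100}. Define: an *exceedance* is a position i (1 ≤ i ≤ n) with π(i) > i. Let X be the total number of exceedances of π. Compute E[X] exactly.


Write X = Σ_{i=1}^{100} X_i, where X_i = 1_{π(i) > i}.
For each fixed i, π(i) is uniform over {1, …, 100} (marginal of a uniform permutation), so P[π(i) > i] = (n − i)/n. Summing: Σ_{i=1}^{100} (n − i)/n = (0 + 1 + … + 99)/100 = 100(100 − 1)/(2·100) = (100 − 1)/2.
Hence E[X] = Σ_{i=1}^{100} (100 − i)/100 = 99/2 ≈ 49.500.

E[X] = 99/2 = 49.500.


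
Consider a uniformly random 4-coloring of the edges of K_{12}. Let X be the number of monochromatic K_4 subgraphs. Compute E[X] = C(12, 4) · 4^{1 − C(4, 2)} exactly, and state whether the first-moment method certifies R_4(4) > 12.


E[X] = C(12, 4) · 4^{1 − 6} = 495 · 4^{−5} = 495/1024.
As a reduced fraction: E[X] = 495/1024 ≈ 0.4833984.
Is E[X] < 1? YES.
Since E[X] < 1, there exists a 4-coloring of K_{12} with no monochromatic K_4; hence R_4(4) > 12.

E[X] = 495/1024 ≈ 0.4833984; E[X] < 1, so R_4(4) > 12.


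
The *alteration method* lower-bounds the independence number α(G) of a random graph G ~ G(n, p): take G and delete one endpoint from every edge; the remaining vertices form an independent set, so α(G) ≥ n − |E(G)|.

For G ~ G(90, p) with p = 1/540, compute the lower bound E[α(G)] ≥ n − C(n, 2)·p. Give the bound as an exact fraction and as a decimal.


E[|E(G)|] = C(90, 2)·p = 4005 · (1/540) = 89/12.
E[α(G)] ≥ n − E[|E(G)|] = 90 − 89/12 = 991/12.
Numerically: ≈ 82.5833.
(This is only a lower bound; the true E[α(G)] may be larger.)

E[α(G)] ≥ 991/12 ≈ 82.5833.


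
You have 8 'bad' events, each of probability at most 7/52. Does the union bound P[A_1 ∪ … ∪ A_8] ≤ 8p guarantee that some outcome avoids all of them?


Union bound: P[∪_{i=1}^{8} A_i] ≤ Σ_i P[A_i] ≤ 8·p = 8·(7/52) = 14/13.
Numerically: 14/13 ≈ 1.0769.
Is 14/13 < 1? NO.
Since the bound 14/13 is ≥ 1, the union bound is uninformative here; it does NOT by itself certify existence.

8·p = 14/13 ≈ 1.0769; existence NOT certified by the union bound.


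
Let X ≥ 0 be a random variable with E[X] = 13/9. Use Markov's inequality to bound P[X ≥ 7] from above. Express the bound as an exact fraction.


μ = E[X] = 13/9, a = 7.
Markov: P[X ≥ 7] ≤ μ/a = (13/9)/7 = 13/63.
Numerically: ≈ 0.2063.
(Since a = 7 > μ = 1.4444, the bound 13/63 is < 1 and informative.)

P[X ≥ 7] ≤ 13/63 ≈ 0.2063.


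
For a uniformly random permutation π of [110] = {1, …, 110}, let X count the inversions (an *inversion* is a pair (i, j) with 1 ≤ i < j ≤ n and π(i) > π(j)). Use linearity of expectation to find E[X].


Write X = Σ X_I over the C(110, 2) = 5995 pairs i < j, with X_I the indicator of one inversion.
There are 5995 indicators.
For each fixed pair i < j, the values π(i) and π(j) are two distinct elements of {1, …, 110} in uniformly random order; by symmetry P[π(i) > π(j)] = 1/2.
By linearity: E[X] = 5995 · (1/2) = C(110, 2) · (1/2) = 5995/2 = 5995/2 ≈ 2997.500.

E[X] = 5995/2 = 2997.500.


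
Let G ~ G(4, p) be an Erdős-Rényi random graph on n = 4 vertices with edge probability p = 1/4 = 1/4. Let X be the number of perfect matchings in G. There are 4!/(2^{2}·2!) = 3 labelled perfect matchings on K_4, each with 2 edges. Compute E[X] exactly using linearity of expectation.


K_4 has 4!/(2^{2}·2!) = 3 labelled perfect matchings.
For each such perfect matching H, let X_H = 1 if all 2 edges of H are present in G. Then P[X_H = 1] = p^{2} = (1/4)^{2} = 1/16.
By linearity of expectation: E[X] = Σ_H E[X_H] = 3 · p^{2} = 3 · 1/16 = 3/16.
Numerically: E[X] ≈ 0.1875.

E[X] = 3 · (1/4)^{2} = 3/16 ≈ 0.1875.


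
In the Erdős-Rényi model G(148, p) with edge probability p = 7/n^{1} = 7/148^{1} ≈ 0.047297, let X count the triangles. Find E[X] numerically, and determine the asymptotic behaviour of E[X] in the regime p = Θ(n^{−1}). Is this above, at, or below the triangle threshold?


Number of potential triangles: C(148, 3) = 529396.
Each occurs with probability p³ ≈ (0.047297)³ ≈ 1.0580568e-04.
By linearity: E[X] = C(148, 3)·p³ ≈ 529396 · 1.0580568e-04 ≈ 56.01310.
Here α = 1, so p = 7/n is exactly at the triangle threshold p ~ 1/n. Asymptotically E[X] → c³/6 = 7³/6 = 343/6 ≈ 57.16667, a bounded constant. In this regime the triangle count is asymptotically Poisson(c³/6).

E[X] ≈ 56.01310; in regime p = Θ(1/n^{1}) E[X] stays bounded (at the triangle threshold p ~ 1/n).


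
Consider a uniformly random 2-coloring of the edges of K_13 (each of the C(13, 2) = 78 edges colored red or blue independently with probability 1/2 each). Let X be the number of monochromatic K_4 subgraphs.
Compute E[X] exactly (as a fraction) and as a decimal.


Let X = Σ_S X_S over the C(13, 4) = 715 subsets S of size 4, where X_S = 1 if the K_4 on S is monochromatic.
For a fixed S, the K_4 on S has C(4, 2) = 6 edges. P[all 6 edges red] = (1/2)^6, and likewise for blue, so P[monochromatic] = 2·(1/2)^6 = 2^{1 − 6} = 1/32.
By linearity of expectation: E[X] = C(13, 4) · 2^{1 − 6} = 715 · 1/32 = 715/32.
Numerically: E[X] ≈ 22.3438.

E[X] = C(13,4)·2^(1−C(4,2)) = 715/32 ≈ 22.3438.


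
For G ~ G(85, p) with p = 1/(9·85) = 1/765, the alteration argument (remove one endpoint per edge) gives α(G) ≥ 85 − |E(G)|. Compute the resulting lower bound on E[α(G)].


E[|E(G)|] = C(85, 2)·p = 3570 · (1/765) = 14/3.
E[α(G)] ≥ n − E[|E(G)|] = 85 − 14/3 = 241/3.
Numerically: ≈ 80.3333.
(This is only a lower bound; the true E[α(G)] may be larger.)

E[α(G)] ≥ 241/3 ≈ 80.3333.


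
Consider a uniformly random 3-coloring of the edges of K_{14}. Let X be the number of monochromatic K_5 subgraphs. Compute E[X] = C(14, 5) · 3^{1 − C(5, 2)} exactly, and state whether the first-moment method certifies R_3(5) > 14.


E[X] = C(14, 5) · 3^{1 − 10} = 2002 · 3^{−9} = 2002/19683.
As a reduced fraction: E[X] = 2002/19683 ≈ 0.102.
Is E[X] < 1? YES.
Since E[X] < 1, there exists a 3-coloring of K_{14} with no monochromatic K_5; hence R_3(5) > 14.

E[X] = 2002/19683 ≈ 0.102; E[X] < 1, so R_3(5) > 14.


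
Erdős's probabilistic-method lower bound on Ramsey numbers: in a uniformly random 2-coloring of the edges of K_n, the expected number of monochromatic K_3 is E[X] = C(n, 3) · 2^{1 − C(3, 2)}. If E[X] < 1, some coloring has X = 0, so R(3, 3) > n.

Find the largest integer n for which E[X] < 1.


We need C(n, 3) · 2^{1 − 3} < 1, i.e. C(n, 3) < 2^{3 − 1} = 4.
Check values of n near the boundary:
  n = 3: C(3, 3) = 1; 1 < 4? YES
  n = 4: C(4, 3) = 4; 4 < 4? NO
  n = 5: C(5, 3) = 10; 10 < 4? NO
  n = 6: C(6, 3) = 20; 20 < 4? NO
The largest n with C(n, 3) < 4 is n = 3 (where E[X] = 1/4 ≈ 0.2500000). Hence R(3, 3) > 3, i.e. R(3, 3) ≥ 4.

Largest n = 3; hence R(3, 3) > 3.


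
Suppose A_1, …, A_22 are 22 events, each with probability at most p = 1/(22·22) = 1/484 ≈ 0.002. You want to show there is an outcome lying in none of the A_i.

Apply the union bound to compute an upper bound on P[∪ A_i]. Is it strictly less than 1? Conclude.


Union bound: P[∪_{i=1}^{22} A_i] ≤ Σ_i P[A_i] ≤ 22·p = 22·(1/484) = 1/22.
Numerically: 1/22 ≈ 0.045.
Is 1/22 < 1? YES.
Since P[∪ A_i] ≤ 1/22 < 1, the complement has P[∩ A_i^c] ≥ 1 − 1/22 = 21/22 > 0, so some outcome avoids every A_i.

22·p = 1/22 ≈ 0.045; existence CERTIFIED by the union bound.


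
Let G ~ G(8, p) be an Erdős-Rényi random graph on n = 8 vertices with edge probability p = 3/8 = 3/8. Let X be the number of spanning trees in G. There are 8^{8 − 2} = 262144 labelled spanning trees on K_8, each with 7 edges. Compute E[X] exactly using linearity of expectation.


K_8 has 8^{8 − 2} = 262144 labelled spanning trees.
For each such spanning tree H, let X_H = 1 if all 7 edges of H are present in G. Then P[X_H = 1] = p^{7} = (3/8)^{7} = 2187/2097152.
By linearity of expectation: E[X] = Σ_H E[X_H] = 262144 · p^{7} = 262144 · 2187/2097152 = 2187/8.
Numerically: E[X] ≈ 273.38.

E[X] = 262144 · (3/8)^{7} = 2187/8 ≈ 273.38.


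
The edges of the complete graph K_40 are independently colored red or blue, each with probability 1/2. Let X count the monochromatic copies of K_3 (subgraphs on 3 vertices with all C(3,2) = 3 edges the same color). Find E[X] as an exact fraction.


Let X = Σ_S X_S over the C(40, 3) = 9880 subsets S of size 3, where X_S = 1 if the K_3 on S is monochromatic.
For a fixed S, the K_3 on S has C(3, 2) = 3 edges. P[all 3 edges red] = (1/2)^3, and likewise for blue, so P[monochromatic] = 2·(1/2)^3 = 2^{1 − 3} = 1/4.
By linearity of expectation: E[X] = C(40, 3) · 2^{1 − 3} = 9880 · 1/4 = 2470.
Numerically: E[X] ≈ 2470.000.

E[X] = C(40,3)·2^(1−C(3,2)) = 2470 ≈ 2470.000.


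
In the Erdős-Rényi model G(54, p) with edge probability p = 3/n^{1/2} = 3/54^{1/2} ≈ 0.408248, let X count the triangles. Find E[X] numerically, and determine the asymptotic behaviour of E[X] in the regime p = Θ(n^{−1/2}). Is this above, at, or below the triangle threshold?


Number of potential triangles: C(54, 3) = 24804.
Each occurs with probability p³ ≈ (0.408248)³ ≈ 6.80413817e-02.
By linearity: E[X] = C(54, 3)·p³ ≈ 24804 · 6.80413817e-02 ≈ 1687.698433.
Since α = 1/2 < 1, p = c/n^{1/2} ≫ 1/n is above the triangle threshold p ~ 1/n. Asymptotically E[X] ~ (c³/6)·n^{3(1−α)} = (3³/6)·n^{1.5} → ∞; triangles are abundant w.h.p.

E[X] ≈ 1687.698433; in regime p = Θ(1/n^{1/2}) E[X] diverges (above the triangle threshold p ~ 1/n).


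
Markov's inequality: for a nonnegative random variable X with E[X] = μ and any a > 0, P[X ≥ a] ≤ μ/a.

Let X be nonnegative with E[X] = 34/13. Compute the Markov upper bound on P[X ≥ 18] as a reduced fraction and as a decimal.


μ = E[X] = 34/13, a = 18.
Markov: P[X ≥ 18] ≤ μ/a = (34/13)/18 = 17/117.
Numerically: ≈ 0.1453.
(Since a = 18 > μ = 2.6154, the bound 17/117 is < 1 and informative.)

P[X ≥ 18] ≤ 17/117 ≈ 0.1453.


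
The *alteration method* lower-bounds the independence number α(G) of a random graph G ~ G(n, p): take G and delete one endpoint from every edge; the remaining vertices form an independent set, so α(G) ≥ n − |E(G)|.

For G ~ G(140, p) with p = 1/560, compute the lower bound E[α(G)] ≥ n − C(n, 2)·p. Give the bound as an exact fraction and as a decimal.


E[|E(G)|] = C(140, 2)·p = 9730 · (1/560) = 139/8.
E[α(G)] ≥ n − E[|E(G)|] = 140 − 139/8 = 981/8.
Numerically: ≈ 122.625.
(This is only a lower bound; the true E[α(G)] may be larger.)

E[α(G)] ≥ 981/8 ≈ 122.625.


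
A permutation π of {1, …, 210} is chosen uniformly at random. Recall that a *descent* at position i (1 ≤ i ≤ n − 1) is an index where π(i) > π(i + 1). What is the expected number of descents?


Write X = Σ X_I over i = 1, …, 209, with X_I the indicator of one descent.
There are 209 indicators.
For each fixed i, the pair (π(i), π(i+1)) is a uniformly random ordered pair of distinct values from {1, …, 210}; by symmetry P[π(i) > π(i+1)] = 1/2.
By linearity: E[X] = 209 · (1/2) = (210 − 1) · (1/2) = 209/2 ≈ 104.500000.

E[X] = 209/2 = 104.500000.


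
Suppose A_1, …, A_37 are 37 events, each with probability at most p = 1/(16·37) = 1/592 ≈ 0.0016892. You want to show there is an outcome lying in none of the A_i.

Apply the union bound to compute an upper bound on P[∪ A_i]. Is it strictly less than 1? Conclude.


Union bound: P[∪_{i=1}^{37} A_i] ≤ Σ_i P[A_i] ≤ 37·p = 37·(1/592) = 1/16.
Numerically: 1/16 ≈ 0.0625000.
Is 1/16 < 1? YES.
Since P[∪ A_i] ≤ 1/16 < 1, the complement has P[∩ A_i^c] ≥ 1 − 1/16 = 15/16 > 0, so some outcome avoids every A_i.

37·p = 1/16 ≈ 0.0625000; existence CERTIFIED by the union bound.


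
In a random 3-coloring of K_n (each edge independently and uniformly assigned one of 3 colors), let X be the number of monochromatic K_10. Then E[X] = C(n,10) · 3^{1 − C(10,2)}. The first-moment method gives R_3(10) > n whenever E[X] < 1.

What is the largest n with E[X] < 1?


We need C(n, 10) · 3^{1 − 45} < 1, i.e. C(n, 10) < 3^{45 − 1} = 984770902183611232881.
Check values of n near the boundary:
  n = 571: C(571, 10) = 937951290893172842001; 937951290893172842001 < 984770902183611232881? YES
  n = 572: C(572, 10) = 954640815642161682606; 954640815642161682606 < 984770902183611232881? YES
  n = 573: C(573, 10) = 971597135635805762226; 971597135635805762226 < 984770902183611232881? YES
  n = 574: C(574, 10) = 988824035203816502691; 988824035203816502691 < 984770902183611232881? NO
  n = 575: C(575, 10) = 1006325345561406175305; 1006325345561406175305 < 984770902183611232881? NO
  n = 576: C(576, 10) = 1024104945306307344480; 1024104945306307344480 < 984770902183611232881? NO
The largest n with C(n, 10) < 984770902183611232881 is n = 573 (where E[X] = 35985079097622435638/36472996377170786403 ≈ 0.98662). Hence R_3(10) > 573, i.e. R_3(10) ≥ 574.

Largest n = 573; hence R_3(10) > 573.


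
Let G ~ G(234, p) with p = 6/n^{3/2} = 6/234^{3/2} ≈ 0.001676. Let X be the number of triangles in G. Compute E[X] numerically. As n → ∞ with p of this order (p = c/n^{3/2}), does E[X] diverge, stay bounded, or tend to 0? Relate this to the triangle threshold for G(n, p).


Number of potential triangles: C(234, 3) = 2108184.
Each occurs with probability p³ ≈ (0.001676)³ ≈ 4.709582e-09.
By linearity: E[X] = C(234, 3)·p³ ≈ 2108184 · 4.709582e-09 ≈ 0.0099.
Since α = 3/2 > 1, p = c/n^{3/2} = o(1/n) is below the triangle threshold p ~ 1/n. Asymptotically E[X] ~ (c³/6)·n^{3(1−α)} = (6³/6)·n^{-1.5} → 0, so by Markov's inequality G has no triangles w.h.p.

E[X] ≈ 0.0099; in regime p = Θ(1/n^{3/2}) E[X] tends to 0 (below the triangle threshold p ~ 1/n).


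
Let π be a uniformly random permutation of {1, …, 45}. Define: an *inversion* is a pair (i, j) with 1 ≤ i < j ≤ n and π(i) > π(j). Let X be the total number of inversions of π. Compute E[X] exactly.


Write X = Σ X_I over the C(45, 2) = 990 pairs i < j, with X_I the indicator of one inversion.
There are 990 indicators.
For each fixed pair i < j, the values π(i) and π(j) are two distinct elements of {1, …, 45} in uniformly random order; by symmetry P[π(i) > π(j)] = 1/2.
By linearity: E[X] = 990 · (1/2) = C(45, 2) · (1/2) = 990/2 = 495 ≈ 495.0000.

E[X] = 495 = 495.0000.


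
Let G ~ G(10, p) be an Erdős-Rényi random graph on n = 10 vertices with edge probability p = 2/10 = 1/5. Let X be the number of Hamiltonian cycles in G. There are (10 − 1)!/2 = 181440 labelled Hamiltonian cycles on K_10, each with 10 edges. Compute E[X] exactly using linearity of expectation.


K_10 has (10 − 1)!/2 = 181440 labelled Hamiltonian cycles.
For each such Hamiltonian cycle H, let X_H = 1 if all 10 edges of H are present in G. Then P[X_H = 1] = p^{10} = (1/5)^{10} = 1/9765625.
Summing the indicators: E[X] = Σ_H E[X_H] = 181440 · p^{10} = 181440 · 1/9765625 = 36288/1953125.
Numerically: E[X] ≈ 0.01858.

E[X] = 181440 · (1/5)^{10} = 36288/1953125 ≈ 0.01858.


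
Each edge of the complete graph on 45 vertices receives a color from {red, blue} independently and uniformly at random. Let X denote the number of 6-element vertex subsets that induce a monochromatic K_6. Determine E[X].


Let X = Σ_S X_S over the C(45, 6) = 8145060 subsets S of size 6, where X_S = 1 if the K_6 on S is monochromatic.
For a fixed S, the K_6 on S has C(6, 2) = 15 edges. P[all 15 edges red] = (1/2)^15, and likewise for blue, so P[monochromatic] = 2·(1/2)^15 = 2^{1 − 15} = 1/16384.
By linearity: E[X] = C(45, 6) · 2^{1 − 15} = 8145060 · 1/16384 = 2036265/4096.
Numerically: E[X] ≈ 497.1350.

E[X] = C(45,6)·2^(1−C(6,2)) = 2036265/4096 ≈ 497.1350.


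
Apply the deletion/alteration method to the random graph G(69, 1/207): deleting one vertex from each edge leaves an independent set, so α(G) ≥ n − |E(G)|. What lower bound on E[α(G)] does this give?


E[|E(G)|] = C(69, 2)·p = 2346 · (1/207) = 34/3.
E[α(G)] ≥ n − E[|E(G)|] = 69 − 34/3 = 173/3.
Numerically: ≈ 57.666667.
(This is only a lower bound; the true E[α(G)] may be larger.)

E[α(G)] ≥ 173/3 ≈ 57.666667.


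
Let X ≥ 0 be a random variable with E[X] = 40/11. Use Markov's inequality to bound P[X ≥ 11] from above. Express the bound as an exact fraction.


μ = E[X] = 40/11, a = 11.
Markov: P[X ≥ 11] ≤ μ/a = (40/11)/11 = 40/121.
Numerically: ≈ 0.3306.
(Since a = 11 > μ = 3.6364, the bound 40/121 is < 1 and informative.)

P[X ≥ 11] ≤ 40/121 ≈ 0.3306.


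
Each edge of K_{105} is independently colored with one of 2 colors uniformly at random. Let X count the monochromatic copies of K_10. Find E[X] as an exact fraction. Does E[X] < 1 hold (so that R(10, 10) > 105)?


E[X] = C(105, 10) · 2^{1 − 45} = 28848458598960 · 2^{−44} = 28848458598960/17592186044416.
As a reduced fraction: E[X] = 1803028662435/1099511627776 ≈ 1.6398.
Is E[X] < 1? NO.
Since E[X] ≥ 1, the first-moment bound is inconclusive at n = 105; it does NOT by itself certify R(10, 10) > 105.

E[X] = 1803028662435/1099511627776 ≈ 1.6398; E[X] ≥ 1; first-moment method inconclusive here.


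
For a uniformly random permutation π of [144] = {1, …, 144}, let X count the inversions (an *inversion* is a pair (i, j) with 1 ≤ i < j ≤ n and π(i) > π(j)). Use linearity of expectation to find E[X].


Write X = Σ X_I over the C(144, 2) = 10296 pairs i < j, with X_I the indicator of one inversion.
There are 10296 indicators.
For each fixed pair i < j, the values π(i) and π(j) are two distinct elements of {1, …, 144} in uniformly random order; by symmetry P[π(i) > π(j)] = 1/2.
By linearity: E[X] = 10296 · (1/2) = C(144, 2) · (1/2) = 10296/2 = 5148 ≈ 5148.0000.

E[X] = 5148 = 5148.0000.


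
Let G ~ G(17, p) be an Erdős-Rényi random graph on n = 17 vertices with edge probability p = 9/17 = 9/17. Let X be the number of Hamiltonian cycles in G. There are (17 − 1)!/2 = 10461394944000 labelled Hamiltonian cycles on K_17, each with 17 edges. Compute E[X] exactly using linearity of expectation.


K_17 has (17 − 1)!/2 = 10461394944000 labelled Hamiltonian cycles.
For each such Hamiltonian cycle H, let X_H = 1 if all 17 edges of H are present in G. Then P[X_H = 1] = p^{17} = (9/17)^{17} = 16677181699666569/827240261886336764177.
By linearity of expectation: E[X] = Σ_H E[X_H] = 10461394944000 · p^{17} = 10461394944000 · 16677181699666569/827240261886336764177 = 174466584313061171422427136000/827240261886336764177.
Numerically: E[X] ≈ 2.109e+08.

E[X] = 10461394944000 · (9/17)^{17} = 174466584313061171422427136000/827240261886336764177 ≈ 2.109e+08.


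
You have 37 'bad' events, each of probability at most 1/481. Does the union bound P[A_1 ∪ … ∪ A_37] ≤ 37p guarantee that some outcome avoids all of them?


Union bound: P[∪_{i=1}^{37} A_i] ≤ Σ_i P[A_i] ≤ 37·p = 37·(1/481) = 1/13.
Numerically: 1/13 ≈ 0.076923.
Is 1/13 < 1? YES.
Since P[∪ A_i] ≤ 1/13 < 1, the complement has P[∩ A_i^c] ≥ 1 − 1/13 = 12/13 > 0, so some outcome avoids every A_i.

37·p = 1/13 ≈ 0.076923; existence CERTIFIED by the union bound.


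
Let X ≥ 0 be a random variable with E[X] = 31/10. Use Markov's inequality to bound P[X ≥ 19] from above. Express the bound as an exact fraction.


μ = E[X] = 31/10, a = 19.
Markov: P[X ≥ 19] ≤ μ/a = (31/10)/19 = 31/190.
Numerically: ≈ 0.163.
(Since a = 19 > μ = 3.100, the bound 31/190 is < 1 and informative.)

P[X ≥ 19] ≤ 31/190 ≈ 0.163.


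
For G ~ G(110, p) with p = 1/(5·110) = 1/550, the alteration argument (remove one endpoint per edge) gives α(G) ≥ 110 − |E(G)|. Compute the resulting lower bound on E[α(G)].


E[|E(G)|] = C(110, 2)·p = 5995 · (1/550) = 109/10.
E[α(G)] ≥ n − E[|E(G)|] = 110 − 109/10 = 991/10.
Numerically: ≈ 99.100000.
(This is only a lower bound; the true E[α(G)] may be larger.)

E[α(G)] ≥ 991/10 ≈ 99.100000.


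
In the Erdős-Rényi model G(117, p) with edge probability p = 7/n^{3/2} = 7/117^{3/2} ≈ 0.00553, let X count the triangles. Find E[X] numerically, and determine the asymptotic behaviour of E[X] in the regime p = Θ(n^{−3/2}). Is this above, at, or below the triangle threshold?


Number of potential triangles: C(117, 3) = 260130.
Each occurs with probability p³ ≈ (0.00553)³ ≈ 1.69222e-07.
By linearity: E[X] = C(117, 3)·p³ ≈ 260130 · 1.69222e-07 ≈ 0.044.
Since α = 3/2 > 1, p = c/n^{3/2} = o(1/n) is below the triangle threshold p ~ 1/n. Asymptotically E[X] ~ (c³/6)·n^{3(1−α)} = (7³/6)·n^{-1.5} → 0, so by Markov's inequality G has no triangles w.h.p.

E[X] ≈ 0.044; in regime p = Θ(1/n^{3/2}) E[X] tends to 0 (below the triangle threshold p ~ 1/n).


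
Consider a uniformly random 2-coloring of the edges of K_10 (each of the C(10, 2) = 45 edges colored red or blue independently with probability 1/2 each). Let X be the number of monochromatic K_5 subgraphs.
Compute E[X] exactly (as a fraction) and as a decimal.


Let X = Σ_S X_S over the C(10, 5) = 252 subsets S of size 5, where X_S = 1 if the K_5 on S is monochromatic.
For a fixed S, the K_5 on S has C(5, 2) = 10 edges. P[all 10 edges red] = (1/2)^10, and likewise for blue, so P[monochromatic] = 2·(1/2)^10 = 2^{1 − 10} = 1/512.
Summing: E[X] = C(10, 5) · 2^{1 − 10} = 252 · 1/512 = 63/128.
Numerically: E[X] ≈ 0.492.

E[X] = C(10,5)·2^(1−C(5,2)) = 63/128 ≈ 0.492.


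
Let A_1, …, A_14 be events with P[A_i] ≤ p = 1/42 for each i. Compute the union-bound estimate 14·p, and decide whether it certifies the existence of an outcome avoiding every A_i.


Union bound: P[∪_{i=1}^{14} A_i] ≤ Σ_i P[A_i] ≤ 14·p = 14·(1/42) = 1/3.
Numerically: 1/3 ≈ 0.333.
Is 1/3 < 1? YES.
Since P[∪ A_i] ≤ 1/3 < 1, the complement has P[∩ A_i^c] ≥ 1 − 1/3 = 2/3 > 0, so some outcome avoids every A_i.

14·p = 1/3 ≈ 0.333; existence CERTIFIED by the union bound.


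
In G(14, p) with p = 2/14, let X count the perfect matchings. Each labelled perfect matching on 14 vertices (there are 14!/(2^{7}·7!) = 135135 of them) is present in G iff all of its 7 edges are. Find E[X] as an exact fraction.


K_14 has 14!/(2^{7}·7!) = 135135 labelled perfect matchings.
For each such perfect matching H, let X_H = 1 if all 7 edges of H are present in G. Then P[X_H = 1] = p^{7} = (1/7)^{7} = 1/823543.
Summing the indicators: E[X] = Σ_H E[X_H] = 135135 · p^{7} = 135135 · 1/823543 = 19305/117649.
Numerically: E[X] ≈ 0.1641.

E[X] = 135135 · (1/7)^{7} = 19305/117649 ≈ 0.1641.


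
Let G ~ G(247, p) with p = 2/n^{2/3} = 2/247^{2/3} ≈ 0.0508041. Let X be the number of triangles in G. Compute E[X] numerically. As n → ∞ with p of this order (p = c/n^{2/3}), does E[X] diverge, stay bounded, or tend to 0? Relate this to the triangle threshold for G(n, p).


Number of potential triangles: C(247, 3) = 2481115.
Each occurs with probability p³ ≈ (0.0508041)³ ≈ 1.31128194e-04.
By linearity: E[X] = C(247, 3)·p³ ≈ 2481115 · 1.31128194e-04 ≈ 325.344130.
Since α = 2/3 < 1, p = c/n^{2/3} ≫ 1/n is above the triangle threshold p ~ 1/n. Asymptotically E[X] ~ (c³/6)·n^{3(1−α)} = (2³/6)·n^{1} → ∞; triangles are abundant w.h.p.

E[X] ≈ 325.344130; in regime p = Θ(1/n^{2/3}) E[X] diverges (above the triangle threshold p ~ 1/n).


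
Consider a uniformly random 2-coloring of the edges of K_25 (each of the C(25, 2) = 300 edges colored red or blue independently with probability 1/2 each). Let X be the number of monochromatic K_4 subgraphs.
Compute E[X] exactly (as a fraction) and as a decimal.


Let X = Σ_S X_S over the C(25, 4) = 12650 subsets S of size 4, where X_S = 1 if the K_4 on S is monochromatic.
For a fixed S, the K_4 on S has C(4, 2) = 6 edges. P[all 6 edges red] = (1/2)^6, and likewise for blue, so P[monochromatic] = 2·(1/2)^6 = 2^{1 − 6} = 1/32.
By linearity: E[X] = C(25, 4) · 2^{1 − 6} = 12650 · 1/32 = 6325/16.
Numerically: E[X] ≈ 395.312.

E[X] = C(25,4)·2^(1−C(4,2)) = 6325/16 ≈ 395.312.


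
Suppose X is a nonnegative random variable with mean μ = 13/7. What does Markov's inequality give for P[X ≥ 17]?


μ = E[X] = 13/7, a = 17.
Markov: P[X ≥ 17] ≤ μ/a = (13/7)/17 = 13/119.
Numerically: ≈ 0.109244.
(Since a = 17 > μ = 1.857143, the bound 13/119 is < 1 and informative.)

P[X ≥ 17] ≤ 13/119 ≈ 0.109244.


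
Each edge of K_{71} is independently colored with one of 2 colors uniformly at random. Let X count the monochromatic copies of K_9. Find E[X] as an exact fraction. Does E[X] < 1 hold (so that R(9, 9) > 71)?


E[X] = C(71, 9) · 2^{1 − 36} = 74473879480 · 2^{−35} = 74473879480/34359738368.
As a reduced fraction: E[X] = 9309234935/4294967296 ≈ 2.1674752.
Is E[X] < 1? NO.
Since E[X] ≥ 1, the first-moment bound is inconclusive at n = 71; it does NOT by itself certify R(9, 9) > 71.

E[X] = 9309234935/4294967296 ≈ 2.1674752; E[X] ≥ 1; first-moment method inconclusive here.


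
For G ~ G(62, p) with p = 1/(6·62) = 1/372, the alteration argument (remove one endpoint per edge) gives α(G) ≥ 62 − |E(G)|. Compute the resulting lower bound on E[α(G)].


E[|E(G)|] = C(62, 2)·p = 1891 · (1/372) = 61/12.
E[α(G)] ≥ n − E[|E(G)|] = 62 − 61/12 = 683/12.
Numerically: ≈ 56.917.
(This is only a lower bound; the true E[α(G)] may be larger.)

E[α(G)] ≥ 683/12 ≈ 56.917.


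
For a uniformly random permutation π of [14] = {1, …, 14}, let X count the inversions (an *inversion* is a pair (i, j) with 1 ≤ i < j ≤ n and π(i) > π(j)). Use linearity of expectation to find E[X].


Write X = Σ X_I over the C(14, 2) = 91 pairs i < j, with X_I the indicator of one inversion.
There are 91 indicators.
For each fixed pair i < j, the values π(i) and π(j) are two distinct elements of {1, …, 14} in uniformly random order; by symmetry P[π(i) > π(j)] = 1/2.
By linearity: E[X] = 91 · (1/2) = C(14, 2) · (1/2) = 91/2 = 91/2 ≈ 45.5000.

E[X] = 91/2 = 45.5000.


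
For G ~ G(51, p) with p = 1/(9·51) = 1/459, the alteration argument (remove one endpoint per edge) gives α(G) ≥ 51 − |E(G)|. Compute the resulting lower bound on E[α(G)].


E[|E(G)|] = C(51, 2)·p = 1275 · (1/459) = 25/9.
E[α(G)] ≥ n − E[|E(G)|] = 51 − 25/9 = 434/9.
Numerically: ≈ 48.222222.
(This is only a lower bound; the true E[α(G)] may be larger.)

E[α(G)] ≥ 434/9 ≈ 48.222222.


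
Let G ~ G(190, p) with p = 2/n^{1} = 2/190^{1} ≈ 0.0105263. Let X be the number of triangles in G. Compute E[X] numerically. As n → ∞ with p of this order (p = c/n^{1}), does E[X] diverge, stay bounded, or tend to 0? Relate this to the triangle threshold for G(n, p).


Number of potential triangles: C(190, 3) = 1125180.
Each occurs with probability p³ ≈ (0.0105263)³ ≈ 1.16635078e-06.
By linearity: E[X] = C(190, 3)·p³ ≈ 1125180 · 1.16635078e-06 ≈ 1.312355.
Here α = 1, so p = 2/n is exactly at the triangle threshold p ~ 1/n. Asymptotically E[X] → c³/6 = 2³/6 = 4/3 ≈ 1.333333, a bounded constant. In this regime the triangle count is asymptotically Poisson(c³/6).

E[X] ≈ 1.312355; in regime p = Θ(1/n^{1}) E[X] stays bounded (at the triangle threshold p ~ 1/n).


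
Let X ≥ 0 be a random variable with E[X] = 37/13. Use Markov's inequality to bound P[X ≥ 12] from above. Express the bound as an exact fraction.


μ = E[X] = 37/13, a = 12.
Markov: P[X ≥ 12] ≤ μ/a = (37/13)/12 = 37/156.
Numerically: ≈ 0.237.
(Since a = 12 > μ = 2.846, the bound 37/156 is < 1 and informative.)

P[X ≥ 12] ≤ 37/156 ≈ 0.237.


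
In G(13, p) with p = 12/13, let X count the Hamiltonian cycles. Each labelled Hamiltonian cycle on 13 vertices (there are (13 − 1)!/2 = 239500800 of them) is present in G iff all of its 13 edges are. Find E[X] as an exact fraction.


K_13 has (13 − 1)!/2 = 239500800 labelled Hamiltonian cycles.
For each such Hamiltonian cycle H, let X_H = 1 if all 13 edges of H are present in G. Then P[X_H = 1] = p^{13} = (12/13)^{13} = 106993205379072/302875106592253.
Summing the indicators: E[X] = Σ_H E[X_H] = 239500800 · p^{13} = 239500800 · 106993205379072/302875106592253 = 25624958282852047257600/302875106592253.
Numerically: E[X] ≈ 8.46057e+07.

E[X] = 239500800 · (12/13)^{13} = 25624958282852047257600/302875106592253 ≈ 8.46057e+07.


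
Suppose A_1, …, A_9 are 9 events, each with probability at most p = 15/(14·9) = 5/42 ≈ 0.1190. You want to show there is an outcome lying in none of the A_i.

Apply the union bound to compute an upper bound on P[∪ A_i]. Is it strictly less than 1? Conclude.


Union bound: P[∪_{i=1}^{9} A_i] ≤ Σ_i P[A_i] ≤ 9·p = 9·(5/42) = 15/14.
Numerically: 15/14 ≈ 1.0714.
Is 15/14 < 1? NO.
Since the bound 15/14 is ≥ 1, the union bound is uninformative here; it does NOT by itself certify existence.

9·p = 15/14 ≈ 1.0714; existence NOT certified by the union bound.


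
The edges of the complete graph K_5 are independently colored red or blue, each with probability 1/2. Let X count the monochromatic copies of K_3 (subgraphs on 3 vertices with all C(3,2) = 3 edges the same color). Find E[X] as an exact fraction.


Let X = Σ_S X_S over the C(5, 3) = 10 subsets S of size 3, where X_S = 1 if the K_3 on S is monochromatic.
For a fixed S, the K_3 on S has C(3, 2) = 3 edges. P[all 3 edges red] = (1/2)^3, and likewise for blue, so P[monochromatic] = 2·(1/2)^3 = 2^{1 − 3} = 1/4.
Summing: E[X] = C(5, 3) · 2^{1 − 3} = 10 · 1/4 = 5/2.
Numerically: E[X] ≈ 2.50000.

E[X] = C(5,3)·2^(1−C(3,2)) = 5/2 ≈ 2.50000.


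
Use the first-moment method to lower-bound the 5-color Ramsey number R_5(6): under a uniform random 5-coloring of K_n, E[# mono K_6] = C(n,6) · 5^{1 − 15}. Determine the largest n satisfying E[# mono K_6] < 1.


We need C(n, 6) · 5^{1 − 15} < 1, i.e. C(n, 6) < 5^{15 − 1} = 6103515625.
Check values of n near the boundary:
  n = 124: C(124, 6) = 4465475476; 4465475476 < 6103515625? YES
  n = 125: C(125, 6) = 4690625500; 4690625500 < 6103515625? YES
  n = 126: C(126, 6) = 4925156775; 4925156775 < 6103515625? YES
  n = 127: C(127, 6) = 5169379425; 5169379425 < 6103515625? YES
  n = 128: C(128, 6) = 5423611200; 5423611200 < 6103515625? YES
  n = 129: C(129, 6) = 5688177600; 5688177600 < 6103515625? YES
  n = 130: C(130, 6) = 5963412000; 5963412000 < 6103515625? YES
  n = 131: C(131, 6) = 6249655776; 6249655776 < 6103515625? NO
  n = 132: C(132, 6) = 6547258432; 6547258432 < 6103515625? NO
The largest n with C(n, 6) < 6103515625 is n = 130 (where E[X] = 47707296/48828125 ≈ 0.9770). Hence R_5(6) > 130, i.e. R_5(6) ≥ 131.

Largest n = 130; hence R_5(6) > 130.


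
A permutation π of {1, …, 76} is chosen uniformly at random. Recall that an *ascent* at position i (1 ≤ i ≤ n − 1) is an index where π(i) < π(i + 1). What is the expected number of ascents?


Write X = Σ X_I over i = 1, …, 75, with X_I the indicator of one ascent.
There are 75 indicators.
For each fixed i, the pair (π(i), π(i+1)) is a uniformly random ordered pair of distinct values from {1, …, 76}; by symmetry P[π(i) < π(i+1)] = 1/2.
By linearity: E[X] = 75 · (1/2) = (76 − 1) · (1/2) = 75/2 ≈ 37.5000.

E[X] = 75/2 = 37.5000.


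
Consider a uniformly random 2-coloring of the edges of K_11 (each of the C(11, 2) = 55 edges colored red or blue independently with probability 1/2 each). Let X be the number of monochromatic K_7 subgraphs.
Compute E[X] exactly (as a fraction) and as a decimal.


Let X = Σ_S X_S over the C(11, 7) = 330 subsets S of size 7, where X_S = 1 if the K_7 on S is monochromatic.
For a fixed S, the K_7 on S has C(7, 2) = 21 edges. P[all 21 edges red] = (1/2)^21, and likewise for blue, so P[monochromatic] = 2·(1/2)^21 = 2^{1 − 21} = 1/1048576.
Summing: E[X] = C(11, 7) · 2^{1 − 21} = 330 · 1/1048576 = 165/524288.
Numerically: E[X] ≈ 0.00031.

E[X] = C(11,7)·2^(1−C(7,2)) = 165/524288 ≈ 0.00031.


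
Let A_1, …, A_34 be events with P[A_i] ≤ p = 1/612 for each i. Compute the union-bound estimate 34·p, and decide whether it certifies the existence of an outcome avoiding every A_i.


Union bound: P[∪_{i=1}^{34} A_i] ≤ Σ_i P[A_i] ≤ 34·p = 34·(1/612) = 1/18.
Numerically: 1/18 ≈ 0.055556.
Is 1/18 < 1? YES.
Since P[∪ A_i] ≤ 1/18 < 1, the complement has P[∩ A_i^c] ≥ 1 − 1/18 = 17/18 > 0, so some outcome avoids every A_i.

34·p = 1/18 ≈ 0.055556; existence CERTIFIED by the union bound.


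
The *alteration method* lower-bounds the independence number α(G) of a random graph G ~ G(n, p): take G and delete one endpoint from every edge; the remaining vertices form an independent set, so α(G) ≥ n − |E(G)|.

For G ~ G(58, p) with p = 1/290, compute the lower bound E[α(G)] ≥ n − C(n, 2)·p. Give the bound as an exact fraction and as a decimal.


E[|E(G)|] = C(58, 2)·p = 1653 · (1/290) = 57/10.
E[α(G)] ≥ n − E[|E(G)|] = 58 − 57/10 = 523/10.
Numerically: ≈ 52.3000.
(This is only a lower bound; the true E[α(G)] may be larger.)

E[α(G)] ≥ 523/10 ≈ 52.3000.
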